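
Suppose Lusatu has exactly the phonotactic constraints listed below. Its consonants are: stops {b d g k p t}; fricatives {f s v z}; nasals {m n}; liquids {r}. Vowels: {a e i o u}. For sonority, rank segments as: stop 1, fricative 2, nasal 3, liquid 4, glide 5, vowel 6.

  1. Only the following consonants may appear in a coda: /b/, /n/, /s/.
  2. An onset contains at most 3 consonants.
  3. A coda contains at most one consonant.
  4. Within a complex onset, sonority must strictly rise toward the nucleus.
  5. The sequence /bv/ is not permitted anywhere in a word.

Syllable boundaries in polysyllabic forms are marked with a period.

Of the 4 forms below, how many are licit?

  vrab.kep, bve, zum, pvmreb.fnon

vrab.kep — violates constraint 1: syllable 2 coda contains /p/, which is not a licensed coda consonant → illicit
bve — violates constraint 5: contains banned sequence /bv/ → illicit
zum — violates constraint 1: syllable 1 coda contains /m/, which is not a licensed coda consonant → illicit
pvmreb.fnon — violates constraint 2: syllable 1 onset /pvmr/ has 4 consonants (> 3) → illicit
No form is licit → 0.

0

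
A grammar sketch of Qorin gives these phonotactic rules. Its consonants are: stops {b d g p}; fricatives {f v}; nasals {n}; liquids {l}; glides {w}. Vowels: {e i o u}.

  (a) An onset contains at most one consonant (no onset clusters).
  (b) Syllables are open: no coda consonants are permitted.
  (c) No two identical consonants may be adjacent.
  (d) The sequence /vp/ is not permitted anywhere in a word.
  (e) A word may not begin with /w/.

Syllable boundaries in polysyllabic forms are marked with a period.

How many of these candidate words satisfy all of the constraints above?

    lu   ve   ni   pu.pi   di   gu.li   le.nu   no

8

lu — σ1 onset /l/, coda /∅/ ok → licit
ve — σ1 onset /v/, coda /∅/ ok → licit
ni — σ1 onset /n/, coda /∅/ ok → licit
pu.pi — σ1 onset /p/, coda /∅/ ok; σ2 onset /p/, coda /∅/ ok → licit
di — σ1 onset /d/, coda /∅/ ok → licit
gu.li — σ1 onset /g/, coda /∅/ ok; σ2 onset /l/, coda /∅/ ok → licit
le.nu — σ1 onset /l/, coda /∅/ ok; σ2 onset /n/, coda /∅/ ok → licit
no — σ1 onset /n/, coda /∅/ ok → licit
Licit: lu, ve, ni, pu.pi, di, gu.li, le.nu, no → 8.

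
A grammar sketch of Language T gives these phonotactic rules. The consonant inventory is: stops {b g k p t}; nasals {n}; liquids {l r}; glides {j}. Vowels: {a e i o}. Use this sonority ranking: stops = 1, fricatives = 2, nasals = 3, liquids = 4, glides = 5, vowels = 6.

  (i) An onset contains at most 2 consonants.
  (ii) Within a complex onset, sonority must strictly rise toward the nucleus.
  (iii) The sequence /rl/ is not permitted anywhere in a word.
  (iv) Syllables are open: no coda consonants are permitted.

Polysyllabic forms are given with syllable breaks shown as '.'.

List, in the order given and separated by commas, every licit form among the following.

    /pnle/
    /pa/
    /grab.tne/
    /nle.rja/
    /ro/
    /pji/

/pa/, /nle.rja/, /ro/, /pji/

/pnle/ — violates constraint (i): syllable 1 onset /pnl/ has 3 consonants (> 2) → illicit
/pa/ — σ1 onset /p/, coda /∅/ ok → licit
/grab.tne/ — violates constraint (iv): syllable 1 coda /b/ has 1 consonant (> 0) → illicit
/nle.rja/ — σ1 onset /nl/ (3→4 rises), coda /∅/ ok; σ2 onset /rj/ (4→5 rises), coda /∅/ ok → licit
/ro/ — σ1 onset /r/, coda /∅/ ok → licit
/pji/ — σ1 onset /pj/ (1→5 rises), coda /∅/ ok → licit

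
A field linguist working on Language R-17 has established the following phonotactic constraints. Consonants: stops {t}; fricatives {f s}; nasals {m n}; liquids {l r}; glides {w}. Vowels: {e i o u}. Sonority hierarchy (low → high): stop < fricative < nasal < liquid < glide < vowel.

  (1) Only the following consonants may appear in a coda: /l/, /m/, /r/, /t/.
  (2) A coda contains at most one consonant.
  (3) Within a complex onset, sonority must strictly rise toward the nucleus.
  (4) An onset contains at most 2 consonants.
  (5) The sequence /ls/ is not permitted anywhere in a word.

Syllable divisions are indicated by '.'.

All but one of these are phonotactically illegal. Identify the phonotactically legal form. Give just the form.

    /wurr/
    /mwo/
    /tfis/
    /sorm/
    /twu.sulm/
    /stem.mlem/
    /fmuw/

/mwo/

/wurr/ — violates constraint 2: syllable 1 coda /rr/ has 2 consonants (> 1) → phonotactically illegal
/mwo/ — σ1 onset /mw/ (3→5 rises), coda /∅/ ok → phonotactically legal
/tfis/ — violates constraint 1: syllable 1 coda contains /s/, which is not a licensed coda consonant → phonotactically illegal
/sorm/ — violates constraint 2: syllable 1 coda /rm/ has 2 consonants (> 1) → phonotactically illegal
/twu.sulm/ — violates constraint 2: syllable 2 coda /lm/ has 2 consonants (> 1) → phonotactically illegal
/stem.mlem/ — violates constraint 3: syllable 1 onset /st/: /s/ (fricative, 2) → /t/ (stop, 1) does not rise → phonotactically illegal
/fmuw/ — violates constraint 1: syllable 1 coda contains /w/, which is not a licensed coda consonant → phonotactically illegal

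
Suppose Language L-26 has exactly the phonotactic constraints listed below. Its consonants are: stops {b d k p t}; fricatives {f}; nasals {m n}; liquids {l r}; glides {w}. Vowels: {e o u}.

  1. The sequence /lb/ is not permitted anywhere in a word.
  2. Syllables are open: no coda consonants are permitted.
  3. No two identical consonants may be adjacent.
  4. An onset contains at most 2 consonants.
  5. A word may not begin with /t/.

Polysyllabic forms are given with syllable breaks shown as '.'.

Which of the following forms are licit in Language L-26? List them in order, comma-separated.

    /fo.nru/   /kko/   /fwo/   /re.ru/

/fo.nru/ — σ1 onset /f/, coda /∅/ ok; σ2 onset /nr/ (2C), coda /∅/ ok → licit
/kko/ — violates constraint 3: adjacent identical consonants /kk/ → illicit
/fwo/ — σ1 onset /fw/ (2C), coda /∅/ ok → licit
/re.ru/ — σ1 onset /r/, coda /∅/ ok; σ2 onset /r/, coda /∅/ ok → licit

/fo.nru/, /fwo/, /re.ru/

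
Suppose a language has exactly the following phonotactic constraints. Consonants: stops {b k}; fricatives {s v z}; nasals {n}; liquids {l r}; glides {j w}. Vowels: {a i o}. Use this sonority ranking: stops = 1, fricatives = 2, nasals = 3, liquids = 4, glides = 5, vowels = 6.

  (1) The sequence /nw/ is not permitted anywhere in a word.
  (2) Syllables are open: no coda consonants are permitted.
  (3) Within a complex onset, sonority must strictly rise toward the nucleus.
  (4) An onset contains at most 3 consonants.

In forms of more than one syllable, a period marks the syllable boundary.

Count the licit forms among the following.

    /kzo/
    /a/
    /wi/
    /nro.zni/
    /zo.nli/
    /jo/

/kzo/ — σ1 onset /kz/ (1→2 rises), coda /∅/ ok → licit
/a/ — σ1 onset /∅/, coda /∅/ ok → licit
/wi/ — σ1 onset /w/, coda /∅/ ok → licit
/nro.zni/ — σ1 onset /nr/ (3→4 rises), coda /∅/ ok; σ2 onset /zn/ (2→3 rises), coda /∅/ ok → licit
/zo.nli/ — σ1 onset /z/, coda /∅/ ok; σ2 onset /nl/ (3→4 rises), coda /∅/ ok → licit
/jo/ — σ1 onset /j/, coda /∅/ ok → licit
Licit: /kzo/, /a/, /wi/, /nro.zni/, /zo.nli/, /jo/ → 6.

6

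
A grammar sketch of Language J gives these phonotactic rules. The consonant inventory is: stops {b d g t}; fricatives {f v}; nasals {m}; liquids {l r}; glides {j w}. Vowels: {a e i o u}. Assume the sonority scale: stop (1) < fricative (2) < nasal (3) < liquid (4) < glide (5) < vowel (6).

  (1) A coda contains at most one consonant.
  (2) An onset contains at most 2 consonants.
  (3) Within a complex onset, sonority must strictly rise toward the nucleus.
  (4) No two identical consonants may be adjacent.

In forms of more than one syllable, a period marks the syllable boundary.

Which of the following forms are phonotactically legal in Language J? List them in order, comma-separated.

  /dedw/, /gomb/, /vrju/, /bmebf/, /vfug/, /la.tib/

/la.tib/

/dedw/ — violates constraint 1: syllable 1 coda /dw/ has 2 consonants (> 1) → phonotactically illegal
/gomb/ — violates constraint 1: syllable 1 coda /mb/ has 2 consonants (> 1) → phonotactically illegal
/vrju/ — violates constraint 2: syllable 1 onset /vrj/ has 3 consonants (> 2) → phonotactically illegal
/bmebf/ — violates constraint 1: syllable 1 coda /bf/ has 2 consonants (> 1) → phonotactically illegal
/vfug/ — violates constraint 3: syllable 1 onset /vf/: /v/ (fricative, 2) → /f/ (fricative, 2) does not rise → phonotactically illegal
/la.tib/ — σ1 onset /l/, coda /∅/ ok; σ2 onset /t/, coda /b/ ok → phonotactically legal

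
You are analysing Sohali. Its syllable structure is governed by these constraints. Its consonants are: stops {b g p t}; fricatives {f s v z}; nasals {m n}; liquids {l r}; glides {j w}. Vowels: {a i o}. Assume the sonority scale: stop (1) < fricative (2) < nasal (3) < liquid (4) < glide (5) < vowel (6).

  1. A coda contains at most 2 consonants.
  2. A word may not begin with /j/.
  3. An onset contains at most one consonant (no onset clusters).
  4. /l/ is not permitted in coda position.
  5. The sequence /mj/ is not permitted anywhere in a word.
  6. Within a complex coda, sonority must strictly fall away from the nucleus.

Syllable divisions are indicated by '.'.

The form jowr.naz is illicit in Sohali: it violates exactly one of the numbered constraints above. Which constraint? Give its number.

jowr.naz: word begins with /j/.
This is a violation of constraint 2: "A word may not begin with /j/."
The remaining constraints (1, 3, 4, 5, 6) are satisfied.

2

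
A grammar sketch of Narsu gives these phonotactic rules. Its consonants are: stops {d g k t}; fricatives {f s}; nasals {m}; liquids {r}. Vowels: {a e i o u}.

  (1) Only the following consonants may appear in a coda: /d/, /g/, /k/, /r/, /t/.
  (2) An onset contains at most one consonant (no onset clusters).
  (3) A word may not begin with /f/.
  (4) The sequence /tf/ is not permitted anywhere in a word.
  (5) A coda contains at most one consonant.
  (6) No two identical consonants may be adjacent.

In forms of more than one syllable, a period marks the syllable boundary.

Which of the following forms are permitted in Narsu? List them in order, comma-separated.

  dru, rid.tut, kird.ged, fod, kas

dru — violates constraint 2: syllable 1 onset /dr/ has 2 consonants (> 1) → not permitted
rid.tut — σ1 onset /r/, coda /d/ ok; σ2 onset /t/, coda /t/ ok → permitted
kird.ged — violates constraint 5: syllable 1 coda /rd/ has 2 consonants (> 1) → not permitted
fod — violates constraint 3: word begins with /f/ → not permitted
kas — violates constraint 1: syllable 1 coda contains /s/, which is not a licensed coda consonant → not permitted

rid.tut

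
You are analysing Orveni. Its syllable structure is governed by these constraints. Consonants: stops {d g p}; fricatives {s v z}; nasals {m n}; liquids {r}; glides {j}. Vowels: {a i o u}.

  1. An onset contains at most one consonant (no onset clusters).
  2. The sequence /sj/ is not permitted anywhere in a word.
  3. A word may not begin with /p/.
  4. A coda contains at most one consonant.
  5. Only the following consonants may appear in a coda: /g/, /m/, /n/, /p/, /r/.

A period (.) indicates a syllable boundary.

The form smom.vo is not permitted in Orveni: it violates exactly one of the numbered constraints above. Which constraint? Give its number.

1

smom.vo: syllable 1 onset /sm/ has 2 consonants (> 1).
This is a violation of constraint 1: "An onset contains at most one consonant (no onset clusters)."
The remaining constraints (2, 3, 4, 5) are satisfied.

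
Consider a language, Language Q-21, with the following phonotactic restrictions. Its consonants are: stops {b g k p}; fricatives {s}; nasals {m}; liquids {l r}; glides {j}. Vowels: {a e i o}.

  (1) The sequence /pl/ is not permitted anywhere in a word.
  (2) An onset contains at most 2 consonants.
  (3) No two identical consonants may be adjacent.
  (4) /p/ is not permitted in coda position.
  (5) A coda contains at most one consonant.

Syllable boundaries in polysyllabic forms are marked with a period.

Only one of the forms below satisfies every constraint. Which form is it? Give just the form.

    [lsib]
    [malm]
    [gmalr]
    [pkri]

[lsib]

[lsib] — σ1 onset /ls/ (2C), coda /b/ ok → phonotactically legal
[malm] — violates constraint 5: syllable 1 coda /lm/ has 2 consonants (> 1) → phonotactically illegal
[gmalr] — violates constraint 5: syllable 1 coda /lr/ has 2 consonants (> 1) → phonotactically illegal
[pkri] — violates constraint 2: syllable 1 onset /pkr/ has 3 consonants (> 2) → phonotactically illegal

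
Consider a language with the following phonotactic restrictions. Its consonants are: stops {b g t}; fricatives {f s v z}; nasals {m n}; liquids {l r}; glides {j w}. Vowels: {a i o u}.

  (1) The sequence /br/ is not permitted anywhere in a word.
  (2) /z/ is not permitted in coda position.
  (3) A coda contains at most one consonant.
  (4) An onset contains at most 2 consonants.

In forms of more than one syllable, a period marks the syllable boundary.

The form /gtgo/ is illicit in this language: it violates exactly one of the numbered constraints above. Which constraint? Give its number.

4

/gtgo/: syllable 1 onset /gtg/ has 3 consonants (> 2).
This is a violation of constraint 4: "An onset contains at most 2 consonants."
The remaining constraints (1, 2, 3) are satisfied.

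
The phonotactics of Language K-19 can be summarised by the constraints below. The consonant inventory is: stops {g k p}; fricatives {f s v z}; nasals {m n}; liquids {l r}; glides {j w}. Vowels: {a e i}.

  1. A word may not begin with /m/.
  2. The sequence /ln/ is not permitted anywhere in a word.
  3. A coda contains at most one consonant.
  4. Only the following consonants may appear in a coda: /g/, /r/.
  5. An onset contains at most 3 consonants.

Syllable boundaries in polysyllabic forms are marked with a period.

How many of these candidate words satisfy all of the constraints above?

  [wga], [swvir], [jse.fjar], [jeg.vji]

[wga] — σ1 onset /wg/ (2C), coda /∅/ ok → permitted
[swvir] — σ1 onset /swv/ (3C), coda /r/ ok → permitted
[jse.fjar] — σ1 onset /js/ (2C), coda /∅/ ok; σ2 onset /fj/ (2C), coda /r/ ok → permitted
[jeg.vji] — σ1 onset /j/, coda /g/ ok; σ2 onset /vj/ (2C), coda /∅/ ok → permitted
Permitted: [wga], [swvir], [jse.fjar], [jeg.vji] → 4.

4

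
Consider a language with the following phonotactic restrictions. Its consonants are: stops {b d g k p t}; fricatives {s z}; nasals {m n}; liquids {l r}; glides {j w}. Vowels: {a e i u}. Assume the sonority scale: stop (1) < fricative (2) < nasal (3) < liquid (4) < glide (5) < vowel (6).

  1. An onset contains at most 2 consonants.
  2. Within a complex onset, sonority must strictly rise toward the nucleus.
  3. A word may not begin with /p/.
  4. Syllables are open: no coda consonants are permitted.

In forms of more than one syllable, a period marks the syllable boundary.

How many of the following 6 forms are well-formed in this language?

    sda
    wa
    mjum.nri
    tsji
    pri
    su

2

sda — violates constraint 2: syllable 1 onset /sd/: /s/ (fricative, 2) → /d/ (stop, 1) does not rise → ill-formed
wa — σ1 onset /w/, coda /∅/ ok → well-formed
mjum.nri — violates constraint 4: syllable 1 coda /m/ has 1 consonant (> 0) → ill-formed
tsji — violates constraint 1: syllable 1 onset /tsj/ has 3 consonants (> 2) → ill-formed
pri — violates constraint 3: word begins with /p/ → ill-formed
su — σ1 onset /s/, coda /∅/ ok → well-formed
Well-formed: wa, su → 2.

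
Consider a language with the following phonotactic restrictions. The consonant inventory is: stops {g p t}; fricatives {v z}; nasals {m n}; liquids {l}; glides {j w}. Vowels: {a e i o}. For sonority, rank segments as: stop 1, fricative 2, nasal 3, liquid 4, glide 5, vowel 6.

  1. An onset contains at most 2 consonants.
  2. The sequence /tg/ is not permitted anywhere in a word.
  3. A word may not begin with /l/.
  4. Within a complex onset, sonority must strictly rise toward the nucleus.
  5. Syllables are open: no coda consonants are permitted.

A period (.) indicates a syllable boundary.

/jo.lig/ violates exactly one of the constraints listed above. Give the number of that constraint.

/jo.lig/: syllable 2 coda /g/ has 1 consonant (> 0).
This is a violation of constraint 5: "Syllables are open: no coda consonants are permitted."
The remaining constraints (1, 2, 3, 4) are satisfied.

5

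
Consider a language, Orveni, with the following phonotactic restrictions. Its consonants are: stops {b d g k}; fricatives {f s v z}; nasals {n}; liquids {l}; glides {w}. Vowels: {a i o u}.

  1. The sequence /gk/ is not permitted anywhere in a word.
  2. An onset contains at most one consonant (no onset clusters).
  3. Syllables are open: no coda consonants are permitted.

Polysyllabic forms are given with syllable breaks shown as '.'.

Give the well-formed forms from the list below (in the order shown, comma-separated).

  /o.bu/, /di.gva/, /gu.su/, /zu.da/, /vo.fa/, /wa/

/o.bu/, /gu.su/, /zu.da/, /vo.fa/, /wa/

/o.bu/ — σ1 onset /∅/, coda /∅/ ok; σ2 onset /b/, coda /∅/ ok → well-formed
/di.gva/ — violates constraint 2: syllable 2 onset /gv/ has 2 consonants (> 1) → ill-formed
/gu.su/ — σ1 onset /g/, coda /∅/ ok; σ2 onset /s/, coda /∅/ ok → well-formed
/zu.da/ — σ1 onset /z/, coda /∅/ ok; σ2 onset /d/, coda /∅/ ok → well-formed
/vo.fa/ — σ1 onset /v/, coda /∅/ ok; σ2 onset /f/, coda /∅/ ok → well-formed
/wa/ — σ1 onset /w/, coda /∅/ ok → well-formed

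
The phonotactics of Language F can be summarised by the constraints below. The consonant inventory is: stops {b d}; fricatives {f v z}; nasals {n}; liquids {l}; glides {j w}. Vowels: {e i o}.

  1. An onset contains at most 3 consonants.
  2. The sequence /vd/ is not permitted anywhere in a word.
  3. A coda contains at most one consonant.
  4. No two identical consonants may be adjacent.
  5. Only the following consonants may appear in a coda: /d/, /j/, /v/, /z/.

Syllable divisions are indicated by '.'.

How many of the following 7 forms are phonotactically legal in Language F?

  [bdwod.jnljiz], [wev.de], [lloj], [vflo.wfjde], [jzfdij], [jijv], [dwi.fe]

[bdwod.jnljiz] — violates constraint 1: syllable 2 onset /jnlj/ has 4 consonants (> 3) → phonotactically illegal
[wev.de] — violates constraint 2: contains banned sequence /vd/ → phonotactically illegal
[lloj] — violates constraint 4: adjacent identical consonants /ll/ → phonotactically illegal
[vflo.wfjde] — violates constraint 1: syllable 2 onset /wfjd/ has 4 consonants (> 3) → phonotactically illegal
[jzfdij] — violates constraint 1: syllable 1 onset /jzfd/ has 4 consonants (> 3) → phonotactically illegal
[jijv] — violates constraint 3: syllable 1 coda /jv/ has 2 consonants (> 1) → phonotactically illegal
[dwi.fe] — σ1 onset /dw/ (2C), coda /∅/ ok; σ2 onset /f/, coda /∅/ ok → phonotactically legal
Phonotactically legal: [dwi.fe] → 1.

1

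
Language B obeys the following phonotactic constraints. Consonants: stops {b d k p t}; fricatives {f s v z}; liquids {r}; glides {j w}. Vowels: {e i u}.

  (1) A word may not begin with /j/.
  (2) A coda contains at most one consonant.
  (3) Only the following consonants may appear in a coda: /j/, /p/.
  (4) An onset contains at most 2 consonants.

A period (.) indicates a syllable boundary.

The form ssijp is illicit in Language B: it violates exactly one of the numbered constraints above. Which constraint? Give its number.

ssijp: syllable 1 coda /jp/ has 2 consonants (> 1).
This is a violation of constraint 2: "A coda contains at most one consonant."
The remaining constraints (1, 3, 4) are satisfied.

2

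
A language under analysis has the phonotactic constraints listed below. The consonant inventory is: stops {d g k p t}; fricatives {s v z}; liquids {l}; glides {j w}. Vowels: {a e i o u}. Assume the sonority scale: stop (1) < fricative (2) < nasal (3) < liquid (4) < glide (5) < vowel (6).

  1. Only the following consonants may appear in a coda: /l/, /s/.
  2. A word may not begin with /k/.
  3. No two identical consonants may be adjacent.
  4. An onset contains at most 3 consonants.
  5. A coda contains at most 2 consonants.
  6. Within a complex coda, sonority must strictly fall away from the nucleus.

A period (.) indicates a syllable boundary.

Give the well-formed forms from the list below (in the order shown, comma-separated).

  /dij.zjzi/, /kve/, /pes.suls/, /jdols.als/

/jdols.als/

/dij.zjzi/ — violates constraint 1: syllable 1 coda contains /j/, which is not a licensed coda consonant → ill-formed
/kve/ — violates constraint 2: word begins with /k/ → ill-formed
/pes.suls/ — violates constraint 3: adjacent identical consonants /ss/ → ill-formed
/jdols.als/ — σ1 onset /jd/ (2C), coda /ls/ (4→2 falls) ok; σ2 onset /∅/, coda /ls/ (4→2 falls) ok → well-formed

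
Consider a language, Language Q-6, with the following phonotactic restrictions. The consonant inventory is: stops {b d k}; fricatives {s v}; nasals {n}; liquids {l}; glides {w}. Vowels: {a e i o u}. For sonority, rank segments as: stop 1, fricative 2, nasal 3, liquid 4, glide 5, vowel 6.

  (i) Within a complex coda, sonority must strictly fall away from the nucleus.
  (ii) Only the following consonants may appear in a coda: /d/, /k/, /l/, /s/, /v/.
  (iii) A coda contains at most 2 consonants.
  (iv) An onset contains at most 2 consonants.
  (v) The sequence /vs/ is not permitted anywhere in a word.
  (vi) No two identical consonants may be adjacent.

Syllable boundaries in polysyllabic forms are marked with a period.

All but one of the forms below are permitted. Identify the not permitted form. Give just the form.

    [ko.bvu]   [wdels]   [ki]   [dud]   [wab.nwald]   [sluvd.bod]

[wab.nwald]

[ko.bvu] — σ1 onset /k/, coda /∅/ ok; σ2 onset /bv/ (2C), coda /∅/ ok → permitted
[wdels] — σ1 onset /wd/ (2C), coda /ls/ (4→2 falls) ok → permitted
[ki] — σ1 onset /k/, coda /∅/ ok → permitted
[dud] — σ1 onset /d/, coda /d/ ok → permitted
[wab.nwald] — violates constraint (ii): syllable 1 coda contains /b/, which is not a licensed coda consonant → not permitted
[sluvd.bod] — σ1 onset /sl/ (2C), coda /vd/ (2→1 falls) ok; σ2 onset /b/, coda /d/ ok → permitted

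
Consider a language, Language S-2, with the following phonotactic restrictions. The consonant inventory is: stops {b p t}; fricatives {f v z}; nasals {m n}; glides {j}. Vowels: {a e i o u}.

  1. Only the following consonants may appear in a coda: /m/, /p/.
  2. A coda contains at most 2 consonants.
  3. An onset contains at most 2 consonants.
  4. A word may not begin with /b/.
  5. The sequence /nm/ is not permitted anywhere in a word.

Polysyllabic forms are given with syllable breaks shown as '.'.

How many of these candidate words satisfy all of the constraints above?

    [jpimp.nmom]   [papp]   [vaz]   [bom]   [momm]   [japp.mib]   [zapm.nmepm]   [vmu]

3

[jpimp.nmom] — violates constraint 5: contains banned sequence /nm/ → not permitted
[papp] — σ1 onset /p/, coda /pp/ (2C) ok → permitted
[vaz] — violates constraint 1: syllable 1 coda contains /z/, which is not a licensed coda consonant → not permitted
[bom] — violates constraint 4: word begins with /b/ → not permitted
[momm] — σ1 onset /m/, coda /mm/ (2C) ok → permitted
[japp.mib] — violates constraint 1: syllable 2 coda contains /b/, which is not a licensed coda consonant → not permitted
[zapm.nmepm] — violates constraint 5: contains banned sequence /nm/ → not permitted
[vmu] — σ1 onset /vm/ (2C), coda /∅/ ok → permitted
Permitted: [papp], [momm], [vmu] → 3.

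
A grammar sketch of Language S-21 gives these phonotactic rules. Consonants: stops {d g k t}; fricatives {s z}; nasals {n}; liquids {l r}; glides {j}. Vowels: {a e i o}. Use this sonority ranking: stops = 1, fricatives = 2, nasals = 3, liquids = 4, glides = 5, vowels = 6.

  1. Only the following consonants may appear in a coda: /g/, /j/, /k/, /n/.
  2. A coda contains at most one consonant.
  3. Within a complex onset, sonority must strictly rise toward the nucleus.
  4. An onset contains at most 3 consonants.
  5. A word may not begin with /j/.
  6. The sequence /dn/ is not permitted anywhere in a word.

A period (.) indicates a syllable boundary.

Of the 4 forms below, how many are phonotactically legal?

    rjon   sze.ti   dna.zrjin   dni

rjon — σ1 onset /rj/ (4→5 rises), coda /n/ ok → phonotactically legal
sze.ti — violates constraint 3: syllable 1 onset /sz/: /s/ (fricative, 2) → /z/ (fricative, 2) does not rise → phonotactically illegal
dna.zrjin — violates constraint 6: contains banned sequence /dn/ → phonotactically illegal
dni — violates constraint 6: contains banned sequence /dn/ → phonotactically illegal
Phonotactically legal: rjon → 1.

1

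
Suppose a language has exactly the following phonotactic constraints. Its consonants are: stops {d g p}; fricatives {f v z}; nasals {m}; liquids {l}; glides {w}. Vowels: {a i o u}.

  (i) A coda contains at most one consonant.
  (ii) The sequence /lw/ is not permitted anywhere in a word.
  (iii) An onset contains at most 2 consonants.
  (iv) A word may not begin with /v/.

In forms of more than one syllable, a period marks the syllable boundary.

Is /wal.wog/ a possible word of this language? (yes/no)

/wal.wog/ — violates constraint (ii): contains banned sequence /lw/ → not permitted

no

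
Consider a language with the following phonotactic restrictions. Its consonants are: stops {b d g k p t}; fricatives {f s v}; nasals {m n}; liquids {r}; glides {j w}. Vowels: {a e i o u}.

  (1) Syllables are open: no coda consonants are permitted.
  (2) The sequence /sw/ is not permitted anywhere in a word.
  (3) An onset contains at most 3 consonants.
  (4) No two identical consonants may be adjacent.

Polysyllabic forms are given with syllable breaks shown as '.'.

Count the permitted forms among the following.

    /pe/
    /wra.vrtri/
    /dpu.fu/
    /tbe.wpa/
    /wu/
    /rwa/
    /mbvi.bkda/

/pe/ — σ1 onset /p/, coda /∅/ ok → permitted
/wra.vrtri/ — violates constraint 3: syllable 2 onset /vrtr/ has 4 consonants (> 3) → not permitted
/dpu.fu/ — σ1 onset /dp/ (2C), coda /∅/ ok; σ2 onset /f/, coda /∅/ ok → permitted
/tbe.wpa/ — σ1 onset /tb/ (2C), coda /∅/ ok; σ2 onset /wp/ (2C), coda /∅/ ok → permitted
/wu/ — σ1 onset /w/, coda /∅/ ok → permitted
/rwa/ — σ1 onset /rw/ (2C), coda /∅/ ok → permitted
/mbvi.bkda/ — σ1 onset /mbv/ (3C), coda /∅/ ok; σ2 onset /bkd/ (3C), coda /∅/ ok → permitted
Permitted: /pe/, /dpu.fu/, /tbe.wpa/, /wu/, /rwa/, /mbvi.bkda/ → 6.

6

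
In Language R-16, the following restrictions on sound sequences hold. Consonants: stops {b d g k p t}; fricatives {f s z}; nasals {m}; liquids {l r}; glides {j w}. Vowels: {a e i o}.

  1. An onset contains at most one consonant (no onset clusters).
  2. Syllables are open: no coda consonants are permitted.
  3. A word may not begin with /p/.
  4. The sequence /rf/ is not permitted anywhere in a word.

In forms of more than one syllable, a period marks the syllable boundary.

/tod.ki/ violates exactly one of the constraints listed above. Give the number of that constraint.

/tod.ki/: syllable 1 coda /d/ has 1 consonant (> 0).
This is a violation of constraint 2: "Syllables are open: no coda consonants are permitted."
The remaining constraints (1, 3, 4) are satisfied.

2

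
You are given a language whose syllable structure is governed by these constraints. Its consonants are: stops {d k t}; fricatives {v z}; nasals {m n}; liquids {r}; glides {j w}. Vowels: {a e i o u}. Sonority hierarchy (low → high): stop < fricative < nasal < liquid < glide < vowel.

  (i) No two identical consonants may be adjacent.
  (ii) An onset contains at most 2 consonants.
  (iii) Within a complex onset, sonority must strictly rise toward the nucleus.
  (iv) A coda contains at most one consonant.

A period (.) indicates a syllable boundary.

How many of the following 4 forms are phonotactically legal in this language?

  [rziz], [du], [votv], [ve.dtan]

[rziz] — violates constraint (iii): syllable 1 onset /rz/: /r/ (liquid, 4) → /z/ (fricative, 2) does not rise → phonotactically illegal
[du] — σ1 onset /d/, coda /∅/ ok → phonotactically legal
[votv] — violates constraint (iv): syllable 1 coda /tv/ has 2 consonants (> 1) → phonotactically illegal
[ve.dtan] — violates constraint (iii): syllable 2 onset /dt/: /d/ (stop, 1) → /t/ (stop, 1) does not rise → phonotactically illegal
Phonotactically legal: [du] → 1.

1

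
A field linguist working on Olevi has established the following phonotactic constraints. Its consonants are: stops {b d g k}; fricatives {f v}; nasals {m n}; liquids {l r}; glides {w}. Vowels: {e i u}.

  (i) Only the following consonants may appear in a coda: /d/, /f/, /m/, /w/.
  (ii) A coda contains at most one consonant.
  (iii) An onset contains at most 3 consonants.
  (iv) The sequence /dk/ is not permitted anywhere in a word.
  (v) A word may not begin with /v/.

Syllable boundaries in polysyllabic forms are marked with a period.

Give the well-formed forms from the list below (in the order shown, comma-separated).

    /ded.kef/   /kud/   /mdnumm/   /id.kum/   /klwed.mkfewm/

/ded.kef/ — violates constraint (iv): contains banned sequence /dk/ → ill-formed
/kud/ — σ1 onset /k/, coda /d/ ok → well-formed
/mdnumm/ — violates constraint (ii): syllable 1 coda /mm/ has 2 consonants (> 1) → ill-formed
/id.kum/ — violates constraint (iv): contains banned sequence /dk/ → ill-formed
/klwed.mkfewm/ — violates constraint (ii): syllable 2 coda /wm/ has 2 consonants (> 1) → ill-formed

/kud/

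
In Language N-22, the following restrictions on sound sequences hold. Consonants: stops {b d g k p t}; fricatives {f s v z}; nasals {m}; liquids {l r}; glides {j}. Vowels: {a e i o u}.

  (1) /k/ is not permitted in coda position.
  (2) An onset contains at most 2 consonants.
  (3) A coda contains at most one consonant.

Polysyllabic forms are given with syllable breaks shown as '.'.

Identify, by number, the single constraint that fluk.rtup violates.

fluk.rtup: syllable 1 coda contains /k/.
This is a violation of constraint 1: "/k/ is not permitted in coda position."
The remaining constraints (2, 3) are satisfied.

1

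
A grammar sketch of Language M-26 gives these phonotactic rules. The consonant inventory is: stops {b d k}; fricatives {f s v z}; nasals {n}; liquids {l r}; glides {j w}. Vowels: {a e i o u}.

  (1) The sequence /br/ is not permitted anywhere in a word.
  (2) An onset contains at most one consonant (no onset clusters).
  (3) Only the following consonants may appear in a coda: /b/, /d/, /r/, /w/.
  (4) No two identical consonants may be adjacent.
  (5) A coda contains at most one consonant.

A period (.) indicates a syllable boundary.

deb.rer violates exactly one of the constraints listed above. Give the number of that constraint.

deb.rer: contains banned sequence /br/.
This is a violation of constraint 1: "The sequence /br/ is not permitted anywhere in a word."
The remaining constraints (2, 3, 4, 5) are satisfied.

1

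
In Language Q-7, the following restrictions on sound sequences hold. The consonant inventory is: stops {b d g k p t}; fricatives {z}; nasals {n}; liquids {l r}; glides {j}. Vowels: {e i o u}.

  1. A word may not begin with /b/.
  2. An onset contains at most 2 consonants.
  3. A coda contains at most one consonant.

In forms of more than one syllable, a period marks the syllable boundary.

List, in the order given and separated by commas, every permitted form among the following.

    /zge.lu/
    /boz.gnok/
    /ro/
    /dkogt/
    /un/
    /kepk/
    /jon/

/zge.lu/, /ro/, /un/, /jon/

/zge.lu/ — σ1 onset /zg/ (2C), coda /∅/ ok; σ2 onset /l/, coda /∅/ ok → permitted
/boz.gnok/ — violates constraint 1: word begins with /b/ → not permitted
/ro/ — σ1 onset /r/, coda /∅/ ok → permitted
/dkogt/ — violates constraint 3: syllable 1 coda /gt/ has 2 consonants (> 1) → not permitted
/un/ — σ1 onset /∅/, coda /n/ ok → permitted
/kepk/ — violates constraint 3: syllable 1 coda /pk/ has 2 consonants (> 1) → not permitted
/jon/ — σ1 onset /j/, coda /n/ ok → permitted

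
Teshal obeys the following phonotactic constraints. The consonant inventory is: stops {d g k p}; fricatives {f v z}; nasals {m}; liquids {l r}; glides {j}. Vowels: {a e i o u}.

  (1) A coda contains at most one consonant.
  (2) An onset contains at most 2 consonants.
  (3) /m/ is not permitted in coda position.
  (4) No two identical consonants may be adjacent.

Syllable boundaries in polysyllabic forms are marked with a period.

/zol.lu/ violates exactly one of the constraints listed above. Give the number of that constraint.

/zol.lu/: adjacent identical consonants /ll/.
This is a violation of constraint 4: "No two identical consonants may be adjacent."
The remaining constraints (1, 2, 3) are satisfied.

4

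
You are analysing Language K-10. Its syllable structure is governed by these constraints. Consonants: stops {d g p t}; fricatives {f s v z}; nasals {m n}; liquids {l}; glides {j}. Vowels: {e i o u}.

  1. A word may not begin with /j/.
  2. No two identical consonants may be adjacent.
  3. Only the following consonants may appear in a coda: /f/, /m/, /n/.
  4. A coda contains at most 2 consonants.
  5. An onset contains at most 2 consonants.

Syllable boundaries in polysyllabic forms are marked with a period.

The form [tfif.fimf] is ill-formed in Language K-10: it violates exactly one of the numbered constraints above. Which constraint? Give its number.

2

[tfif.fimf]: adjacent identical consonants /ff/.
This is a violation of constraint 2: "No two identical consonants may be adjacent."
The remaining constraints (1, 3, 4, 5) are satisfied.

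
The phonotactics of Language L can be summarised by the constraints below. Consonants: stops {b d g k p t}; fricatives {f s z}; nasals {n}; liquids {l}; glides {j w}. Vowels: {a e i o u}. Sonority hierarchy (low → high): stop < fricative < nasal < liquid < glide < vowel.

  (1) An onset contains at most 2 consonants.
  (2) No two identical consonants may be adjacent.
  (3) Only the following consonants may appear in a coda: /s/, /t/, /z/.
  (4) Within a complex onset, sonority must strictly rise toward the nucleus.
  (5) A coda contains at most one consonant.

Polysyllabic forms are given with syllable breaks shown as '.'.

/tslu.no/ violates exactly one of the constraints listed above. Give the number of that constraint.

/tslu.no/: syllable 1 onset /tsl/ has 3 consonants (> 2).
This is a violation of constraint 1: "An onset contains at most 2 consonants."
The remaining constraints (2, 3, 4, 5) are satisfied.

1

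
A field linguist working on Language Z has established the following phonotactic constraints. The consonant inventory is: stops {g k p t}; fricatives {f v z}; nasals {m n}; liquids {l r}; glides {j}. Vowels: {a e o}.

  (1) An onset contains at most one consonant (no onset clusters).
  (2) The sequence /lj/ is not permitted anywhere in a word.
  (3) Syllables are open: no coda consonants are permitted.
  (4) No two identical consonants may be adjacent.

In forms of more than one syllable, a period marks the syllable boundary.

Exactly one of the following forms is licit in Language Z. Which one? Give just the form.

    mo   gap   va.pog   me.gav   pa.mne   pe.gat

mo — σ1 onset /m/, coda /∅/ ok → licit
gap — violates constraint 3: syllable 1 coda /p/ has 1 consonant (> 0) → illicit
va.pog — violates constraint 3: syllable 2 coda /g/ has 1 consonant (> 0) → illicit
me.gav — violates constraint 3: syllable 2 coda /v/ has 1 consonant (> 0) → illicit
pa.mne — violates constraint 1: syllable 2 onset /mn/ has 2 consonants (> 1) → illicit
pe.gat — violates constraint 3: syllable 2 coda /t/ has 1 consonant (> 0) → illicit

mo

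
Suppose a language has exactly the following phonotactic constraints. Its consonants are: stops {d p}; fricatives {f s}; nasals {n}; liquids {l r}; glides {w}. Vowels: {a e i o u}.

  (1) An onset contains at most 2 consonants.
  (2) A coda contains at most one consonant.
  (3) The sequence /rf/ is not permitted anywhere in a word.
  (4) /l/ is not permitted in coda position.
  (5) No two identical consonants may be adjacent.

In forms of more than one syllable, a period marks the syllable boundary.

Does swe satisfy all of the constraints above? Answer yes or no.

yes

swe — σ1 onset /sw/ (2C), coda /∅/ ok → licit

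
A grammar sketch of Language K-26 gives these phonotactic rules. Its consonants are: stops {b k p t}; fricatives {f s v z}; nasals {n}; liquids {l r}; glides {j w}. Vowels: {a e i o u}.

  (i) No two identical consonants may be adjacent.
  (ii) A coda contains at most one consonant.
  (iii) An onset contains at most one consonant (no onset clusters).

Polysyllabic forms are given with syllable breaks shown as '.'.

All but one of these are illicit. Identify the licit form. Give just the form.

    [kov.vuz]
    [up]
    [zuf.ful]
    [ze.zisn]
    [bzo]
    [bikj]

[up]

[kov.vuz] — violates constraint (i): adjacent identical consonants /vv/ → illicit
[up] — σ1 onset /∅/, coda /p/ ok → licit
[zuf.ful] — violates constraint (i): adjacent identical consonants /ff/ → illicit
[ze.zisn] — violates constraint (ii): syllable 2 coda /sn/ has 2 consonants (> 1) → illicit
[bzo] — violates constraint (iii): syllable 1 onset /bz/ has 2 consonants (> 1) → illicit
[bikj] — violates constraint (ii): syllable 1 coda /kj/ has 2 consonants (> 1) → illicit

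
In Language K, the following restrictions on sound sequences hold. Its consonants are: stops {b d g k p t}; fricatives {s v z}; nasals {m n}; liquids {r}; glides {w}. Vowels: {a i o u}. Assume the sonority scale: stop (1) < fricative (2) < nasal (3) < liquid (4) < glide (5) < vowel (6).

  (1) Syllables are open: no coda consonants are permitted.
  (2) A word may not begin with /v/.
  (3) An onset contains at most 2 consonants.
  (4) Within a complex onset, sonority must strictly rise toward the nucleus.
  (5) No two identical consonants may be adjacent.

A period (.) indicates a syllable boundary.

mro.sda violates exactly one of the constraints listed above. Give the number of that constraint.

mro.sda: syllable 2 onset /sd/: /s/ (fricative, 2) → /d/ (stop, 1) does not rise.
This is a violation of constraint 4: "Within a complex onset, sonority must strictly rise toward the nucleus."
The remaining constraints (1, 2, 3, 5) are satisfied.

4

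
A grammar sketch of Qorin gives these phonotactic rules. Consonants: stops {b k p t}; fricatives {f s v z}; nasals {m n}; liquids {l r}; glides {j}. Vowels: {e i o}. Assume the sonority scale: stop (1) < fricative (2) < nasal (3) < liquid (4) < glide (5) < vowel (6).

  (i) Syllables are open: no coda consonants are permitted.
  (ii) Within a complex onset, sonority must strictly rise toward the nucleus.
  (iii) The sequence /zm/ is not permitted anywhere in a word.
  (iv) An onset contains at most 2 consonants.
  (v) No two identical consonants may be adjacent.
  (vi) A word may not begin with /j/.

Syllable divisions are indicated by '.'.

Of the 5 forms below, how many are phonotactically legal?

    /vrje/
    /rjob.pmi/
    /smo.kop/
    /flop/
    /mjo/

/vrje/ — violates constraint (iv): syllable 1 onset /vrj/ has 3 consonants (> 2) → phonotactically illegal
/rjob.pmi/ — violates constraint (i): syllable 1 coda /b/ has 1 consonant (> 0) → phonotactically illegal
/smo.kop/ — violates constraint (i): syllable 2 coda /p/ has 1 consonant (> 0) → phonotactically illegal
/flop/ — violates constraint (i): syllable 1 coda /p/ has 1 consonant (> 0) → phonotactically illegal
/mjo/ — σ1 onset /mj/ (3→5 rises), coda /∅/ ok → phonotactically legal
Phonotactically legal: /mjo/ → 1.

1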